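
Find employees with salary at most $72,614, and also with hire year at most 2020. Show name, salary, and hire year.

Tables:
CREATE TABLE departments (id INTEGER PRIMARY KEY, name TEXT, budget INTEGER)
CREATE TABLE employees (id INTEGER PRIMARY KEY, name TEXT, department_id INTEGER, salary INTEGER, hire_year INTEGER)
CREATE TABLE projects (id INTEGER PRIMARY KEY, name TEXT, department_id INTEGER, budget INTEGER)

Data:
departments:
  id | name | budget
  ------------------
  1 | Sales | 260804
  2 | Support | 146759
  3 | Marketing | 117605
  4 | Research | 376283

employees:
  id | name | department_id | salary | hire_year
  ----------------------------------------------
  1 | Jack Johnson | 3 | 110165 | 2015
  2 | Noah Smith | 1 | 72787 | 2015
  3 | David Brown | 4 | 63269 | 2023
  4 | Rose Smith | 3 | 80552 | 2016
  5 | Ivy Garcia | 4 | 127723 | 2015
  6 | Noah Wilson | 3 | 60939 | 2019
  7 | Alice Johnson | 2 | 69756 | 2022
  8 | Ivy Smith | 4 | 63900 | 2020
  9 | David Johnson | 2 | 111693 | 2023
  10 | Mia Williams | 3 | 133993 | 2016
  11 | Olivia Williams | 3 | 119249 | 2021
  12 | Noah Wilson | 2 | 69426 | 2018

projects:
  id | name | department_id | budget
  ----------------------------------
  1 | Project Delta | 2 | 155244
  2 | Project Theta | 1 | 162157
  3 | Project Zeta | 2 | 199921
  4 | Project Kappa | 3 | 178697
SELECT name, salary, hire_year FROM employees WHERE salary <= 72614 AND hire_year <= 2020

Execution result:
name | salary | hire_year
Noah Wilson | 60939 | 2019
Ivy Smith | 63900 | 2020
Noah Wilson | 69426 | 2018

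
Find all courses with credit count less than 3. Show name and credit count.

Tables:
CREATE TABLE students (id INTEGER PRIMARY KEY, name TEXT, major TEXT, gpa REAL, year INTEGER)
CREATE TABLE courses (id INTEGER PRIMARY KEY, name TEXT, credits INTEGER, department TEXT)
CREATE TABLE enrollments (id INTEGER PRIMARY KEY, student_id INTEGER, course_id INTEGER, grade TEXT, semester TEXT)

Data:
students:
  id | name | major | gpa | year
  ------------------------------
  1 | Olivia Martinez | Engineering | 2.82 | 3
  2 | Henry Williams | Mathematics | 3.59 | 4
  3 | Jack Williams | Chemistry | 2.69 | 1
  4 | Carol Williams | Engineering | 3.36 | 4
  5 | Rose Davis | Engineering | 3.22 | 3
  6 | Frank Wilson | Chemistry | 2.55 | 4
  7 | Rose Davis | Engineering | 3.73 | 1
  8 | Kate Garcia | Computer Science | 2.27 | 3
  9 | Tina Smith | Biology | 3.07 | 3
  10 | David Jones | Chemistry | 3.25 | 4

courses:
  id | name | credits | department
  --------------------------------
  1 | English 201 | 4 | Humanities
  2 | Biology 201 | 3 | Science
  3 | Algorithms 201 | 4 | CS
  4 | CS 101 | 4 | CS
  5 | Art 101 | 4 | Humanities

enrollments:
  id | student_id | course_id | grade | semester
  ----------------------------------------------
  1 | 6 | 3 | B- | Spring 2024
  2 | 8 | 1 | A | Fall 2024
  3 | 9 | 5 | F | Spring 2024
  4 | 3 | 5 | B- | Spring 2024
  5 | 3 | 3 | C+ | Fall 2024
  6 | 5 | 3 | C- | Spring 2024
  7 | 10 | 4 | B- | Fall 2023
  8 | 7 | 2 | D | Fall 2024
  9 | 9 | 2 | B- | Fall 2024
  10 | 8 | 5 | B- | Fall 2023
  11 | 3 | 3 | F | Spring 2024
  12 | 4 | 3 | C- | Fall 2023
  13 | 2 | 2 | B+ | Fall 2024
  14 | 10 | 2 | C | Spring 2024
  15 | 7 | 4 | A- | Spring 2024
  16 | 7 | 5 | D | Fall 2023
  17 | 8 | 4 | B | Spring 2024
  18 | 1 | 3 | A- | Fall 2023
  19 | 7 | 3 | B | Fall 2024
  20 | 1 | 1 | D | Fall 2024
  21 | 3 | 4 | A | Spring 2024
SELECT name, credits FROM courses WHERE credits < 3

Execution result:
(no rows)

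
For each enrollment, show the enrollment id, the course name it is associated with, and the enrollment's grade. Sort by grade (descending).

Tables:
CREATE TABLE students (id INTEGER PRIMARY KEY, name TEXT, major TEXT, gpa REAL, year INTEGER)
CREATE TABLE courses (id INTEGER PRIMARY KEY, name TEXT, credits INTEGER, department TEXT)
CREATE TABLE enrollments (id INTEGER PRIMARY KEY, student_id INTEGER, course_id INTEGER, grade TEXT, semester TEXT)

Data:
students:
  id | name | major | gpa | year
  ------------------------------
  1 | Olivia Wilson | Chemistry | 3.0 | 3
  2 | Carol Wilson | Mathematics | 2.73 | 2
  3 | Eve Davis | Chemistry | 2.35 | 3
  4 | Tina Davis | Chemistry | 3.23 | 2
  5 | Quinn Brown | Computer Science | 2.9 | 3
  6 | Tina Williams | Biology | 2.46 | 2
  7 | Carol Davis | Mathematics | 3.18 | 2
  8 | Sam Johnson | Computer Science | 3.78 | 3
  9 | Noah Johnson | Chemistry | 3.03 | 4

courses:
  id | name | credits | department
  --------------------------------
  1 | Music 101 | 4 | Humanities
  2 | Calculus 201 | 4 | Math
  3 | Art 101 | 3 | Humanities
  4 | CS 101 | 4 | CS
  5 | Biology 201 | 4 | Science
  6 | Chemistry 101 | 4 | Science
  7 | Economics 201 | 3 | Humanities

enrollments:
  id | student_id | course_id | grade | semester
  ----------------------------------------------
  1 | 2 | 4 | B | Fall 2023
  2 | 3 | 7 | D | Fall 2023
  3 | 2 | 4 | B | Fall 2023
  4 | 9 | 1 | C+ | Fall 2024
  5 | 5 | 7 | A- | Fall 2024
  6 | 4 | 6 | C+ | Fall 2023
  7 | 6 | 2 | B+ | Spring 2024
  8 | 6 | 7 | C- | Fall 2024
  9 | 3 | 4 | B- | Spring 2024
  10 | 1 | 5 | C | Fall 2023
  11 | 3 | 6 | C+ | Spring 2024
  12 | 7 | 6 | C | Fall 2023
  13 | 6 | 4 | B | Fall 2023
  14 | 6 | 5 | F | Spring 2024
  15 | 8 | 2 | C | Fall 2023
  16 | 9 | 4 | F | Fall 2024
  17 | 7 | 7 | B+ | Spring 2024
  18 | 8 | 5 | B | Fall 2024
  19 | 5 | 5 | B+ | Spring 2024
SELECT c.id, p.name AS course, c.grade FROM enrollments c JOIN courses p ON c.course_id = p.id ORDER BY c.grade DESC

Execution result:
id | course | grade
14 | Biology 201 | F
16 | CS 101 | F
2 | Economics 201 | D
8 | Economics 201 | C-
4 | Music 101 | C+
6 | Chemistry 101 | C+
11 | Chemistry 101 | C+
10 | Biology 201 | C
12 | Chemistry 101 | C
15 | Calculus 201 | C
9 | CS 101 | B-
7 | Calculus 201 | B+
17 | Economics 201 | B+
19 | Biology 201 | B+
1 | CS 101 | B
3 | CS 101 | B
13 | CS 101 | B
18 | Biology 201 | B
5 | Economics 201 | A-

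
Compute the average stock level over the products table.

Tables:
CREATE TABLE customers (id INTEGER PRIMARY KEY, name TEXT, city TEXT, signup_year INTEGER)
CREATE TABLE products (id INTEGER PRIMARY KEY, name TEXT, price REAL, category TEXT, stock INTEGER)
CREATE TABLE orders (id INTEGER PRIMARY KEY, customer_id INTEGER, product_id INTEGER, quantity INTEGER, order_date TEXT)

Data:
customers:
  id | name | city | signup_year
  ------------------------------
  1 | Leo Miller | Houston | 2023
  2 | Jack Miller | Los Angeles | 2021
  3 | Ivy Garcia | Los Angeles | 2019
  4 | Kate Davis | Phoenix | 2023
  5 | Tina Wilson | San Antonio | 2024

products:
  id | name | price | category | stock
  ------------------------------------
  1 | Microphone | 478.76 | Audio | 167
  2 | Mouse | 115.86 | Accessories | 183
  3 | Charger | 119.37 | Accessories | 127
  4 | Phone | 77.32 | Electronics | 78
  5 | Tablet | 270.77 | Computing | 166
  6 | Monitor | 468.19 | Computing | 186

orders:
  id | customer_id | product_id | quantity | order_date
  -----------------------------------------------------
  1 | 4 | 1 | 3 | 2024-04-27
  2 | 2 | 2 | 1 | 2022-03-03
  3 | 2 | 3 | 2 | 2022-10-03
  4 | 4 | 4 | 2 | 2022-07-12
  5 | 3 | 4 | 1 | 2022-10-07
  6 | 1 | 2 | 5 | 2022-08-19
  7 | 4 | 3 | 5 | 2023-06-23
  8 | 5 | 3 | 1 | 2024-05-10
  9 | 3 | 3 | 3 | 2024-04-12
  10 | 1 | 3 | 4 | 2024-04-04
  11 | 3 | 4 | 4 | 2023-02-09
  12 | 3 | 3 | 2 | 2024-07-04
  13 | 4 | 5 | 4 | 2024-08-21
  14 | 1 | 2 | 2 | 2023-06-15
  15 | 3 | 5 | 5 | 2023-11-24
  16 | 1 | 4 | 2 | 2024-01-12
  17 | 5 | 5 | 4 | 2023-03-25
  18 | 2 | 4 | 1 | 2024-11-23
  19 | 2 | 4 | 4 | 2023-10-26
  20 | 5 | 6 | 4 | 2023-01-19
SELECT AVG(stock) FROM products

Execution result:
151.17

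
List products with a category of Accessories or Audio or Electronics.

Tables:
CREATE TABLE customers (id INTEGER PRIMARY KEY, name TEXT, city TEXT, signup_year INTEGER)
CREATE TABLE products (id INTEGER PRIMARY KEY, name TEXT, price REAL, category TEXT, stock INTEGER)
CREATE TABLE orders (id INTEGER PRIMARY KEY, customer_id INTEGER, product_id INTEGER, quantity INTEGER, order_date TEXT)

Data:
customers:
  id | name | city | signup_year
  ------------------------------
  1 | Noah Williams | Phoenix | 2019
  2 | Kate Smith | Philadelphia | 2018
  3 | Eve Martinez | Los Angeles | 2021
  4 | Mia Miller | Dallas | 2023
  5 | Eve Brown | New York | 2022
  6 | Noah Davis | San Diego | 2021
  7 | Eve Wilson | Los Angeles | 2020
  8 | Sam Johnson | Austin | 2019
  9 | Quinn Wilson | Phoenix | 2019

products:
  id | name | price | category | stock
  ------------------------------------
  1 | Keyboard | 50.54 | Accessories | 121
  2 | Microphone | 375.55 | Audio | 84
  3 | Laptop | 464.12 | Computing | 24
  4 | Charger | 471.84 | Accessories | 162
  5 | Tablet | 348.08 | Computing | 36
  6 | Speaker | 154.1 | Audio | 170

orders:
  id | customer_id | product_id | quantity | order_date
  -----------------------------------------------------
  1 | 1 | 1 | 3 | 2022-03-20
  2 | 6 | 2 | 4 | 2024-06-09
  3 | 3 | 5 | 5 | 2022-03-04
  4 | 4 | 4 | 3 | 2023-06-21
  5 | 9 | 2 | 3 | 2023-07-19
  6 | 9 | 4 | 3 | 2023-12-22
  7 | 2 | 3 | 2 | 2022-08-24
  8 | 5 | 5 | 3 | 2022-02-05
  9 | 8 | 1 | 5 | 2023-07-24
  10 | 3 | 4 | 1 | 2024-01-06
SELECT name, category FROM products WHERE category IN ('Accessories', 'Audio', 'Electronics')

Execution result:
name | category
Keyboard | Accessories
Microphone | Audio
Charger | Accessories
Speaker | Audio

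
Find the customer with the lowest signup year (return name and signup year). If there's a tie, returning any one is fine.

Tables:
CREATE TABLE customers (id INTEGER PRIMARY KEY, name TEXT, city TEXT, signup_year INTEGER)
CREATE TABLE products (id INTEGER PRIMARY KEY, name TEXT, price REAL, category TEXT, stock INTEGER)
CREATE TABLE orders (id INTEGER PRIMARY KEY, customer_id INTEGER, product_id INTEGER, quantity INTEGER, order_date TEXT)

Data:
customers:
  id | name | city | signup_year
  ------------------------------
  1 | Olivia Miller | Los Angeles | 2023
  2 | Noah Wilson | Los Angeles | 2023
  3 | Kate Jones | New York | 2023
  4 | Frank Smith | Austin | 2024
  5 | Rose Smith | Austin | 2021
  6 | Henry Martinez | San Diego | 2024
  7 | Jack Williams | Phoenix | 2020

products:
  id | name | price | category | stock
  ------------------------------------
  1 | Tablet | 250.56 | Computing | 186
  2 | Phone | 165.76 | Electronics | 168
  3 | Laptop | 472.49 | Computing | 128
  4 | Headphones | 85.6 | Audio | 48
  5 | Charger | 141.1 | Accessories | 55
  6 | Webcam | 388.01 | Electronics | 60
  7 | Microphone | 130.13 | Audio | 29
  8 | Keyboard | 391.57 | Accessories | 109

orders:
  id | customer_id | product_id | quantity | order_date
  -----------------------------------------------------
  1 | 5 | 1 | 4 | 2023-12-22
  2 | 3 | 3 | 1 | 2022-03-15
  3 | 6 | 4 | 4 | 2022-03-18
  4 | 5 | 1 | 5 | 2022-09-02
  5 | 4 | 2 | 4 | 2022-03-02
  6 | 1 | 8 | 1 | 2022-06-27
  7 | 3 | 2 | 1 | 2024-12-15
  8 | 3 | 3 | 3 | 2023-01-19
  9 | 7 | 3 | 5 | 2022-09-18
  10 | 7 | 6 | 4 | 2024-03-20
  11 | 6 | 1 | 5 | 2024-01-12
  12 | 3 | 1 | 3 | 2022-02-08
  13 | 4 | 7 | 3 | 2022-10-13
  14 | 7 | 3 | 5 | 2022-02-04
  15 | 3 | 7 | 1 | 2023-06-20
SELECT name, signup_year FROM customers ORDER BY signup_year ASC LIMIT 1

Execution result:
name | signup_year
Jack Williams | 2020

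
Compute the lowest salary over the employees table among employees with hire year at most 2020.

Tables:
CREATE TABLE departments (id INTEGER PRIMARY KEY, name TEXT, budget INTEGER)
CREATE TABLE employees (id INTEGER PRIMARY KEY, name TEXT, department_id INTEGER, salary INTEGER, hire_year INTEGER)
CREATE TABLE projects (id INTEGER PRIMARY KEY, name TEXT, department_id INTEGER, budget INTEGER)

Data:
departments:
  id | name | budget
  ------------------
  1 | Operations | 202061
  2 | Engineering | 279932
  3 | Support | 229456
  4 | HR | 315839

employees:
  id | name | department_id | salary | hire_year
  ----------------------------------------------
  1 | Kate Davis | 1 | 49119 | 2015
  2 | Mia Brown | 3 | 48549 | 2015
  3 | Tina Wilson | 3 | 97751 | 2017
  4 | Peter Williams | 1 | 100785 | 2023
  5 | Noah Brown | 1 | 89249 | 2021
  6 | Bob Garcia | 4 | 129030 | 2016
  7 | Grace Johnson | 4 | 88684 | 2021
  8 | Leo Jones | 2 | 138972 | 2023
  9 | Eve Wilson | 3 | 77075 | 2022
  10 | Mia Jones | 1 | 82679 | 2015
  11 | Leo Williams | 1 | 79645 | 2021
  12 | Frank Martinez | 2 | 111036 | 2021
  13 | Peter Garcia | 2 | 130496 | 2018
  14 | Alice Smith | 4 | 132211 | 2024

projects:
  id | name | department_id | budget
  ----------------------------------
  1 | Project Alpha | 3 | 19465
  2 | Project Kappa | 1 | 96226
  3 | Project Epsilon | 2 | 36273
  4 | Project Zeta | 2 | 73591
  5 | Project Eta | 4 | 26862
SELECT MIN(salary) FROM employees WHERE hire_year <= 2020

Execution result:
48549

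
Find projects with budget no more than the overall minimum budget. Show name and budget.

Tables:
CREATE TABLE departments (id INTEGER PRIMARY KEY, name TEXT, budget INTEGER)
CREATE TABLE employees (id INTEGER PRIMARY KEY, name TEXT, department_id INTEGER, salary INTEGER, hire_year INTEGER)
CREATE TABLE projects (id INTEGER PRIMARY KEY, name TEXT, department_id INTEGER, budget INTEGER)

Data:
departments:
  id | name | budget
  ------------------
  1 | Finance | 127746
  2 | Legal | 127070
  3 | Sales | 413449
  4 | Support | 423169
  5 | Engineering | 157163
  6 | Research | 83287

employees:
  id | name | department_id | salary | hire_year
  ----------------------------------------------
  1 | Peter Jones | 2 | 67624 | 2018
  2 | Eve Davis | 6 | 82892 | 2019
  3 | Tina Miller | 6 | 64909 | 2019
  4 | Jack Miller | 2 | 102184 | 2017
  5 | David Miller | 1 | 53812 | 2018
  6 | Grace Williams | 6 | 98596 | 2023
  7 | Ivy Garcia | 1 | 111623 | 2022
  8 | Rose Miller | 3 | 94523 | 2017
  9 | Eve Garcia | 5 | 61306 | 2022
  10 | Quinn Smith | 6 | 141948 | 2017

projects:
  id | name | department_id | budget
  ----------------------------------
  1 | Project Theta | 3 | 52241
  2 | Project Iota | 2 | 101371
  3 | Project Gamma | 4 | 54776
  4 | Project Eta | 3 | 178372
SELECT name, budget FROM projects WHERE budget <= (SELECT MIN(budget) FROM projects)

Execution result:
name | budget
Project Theta | 52241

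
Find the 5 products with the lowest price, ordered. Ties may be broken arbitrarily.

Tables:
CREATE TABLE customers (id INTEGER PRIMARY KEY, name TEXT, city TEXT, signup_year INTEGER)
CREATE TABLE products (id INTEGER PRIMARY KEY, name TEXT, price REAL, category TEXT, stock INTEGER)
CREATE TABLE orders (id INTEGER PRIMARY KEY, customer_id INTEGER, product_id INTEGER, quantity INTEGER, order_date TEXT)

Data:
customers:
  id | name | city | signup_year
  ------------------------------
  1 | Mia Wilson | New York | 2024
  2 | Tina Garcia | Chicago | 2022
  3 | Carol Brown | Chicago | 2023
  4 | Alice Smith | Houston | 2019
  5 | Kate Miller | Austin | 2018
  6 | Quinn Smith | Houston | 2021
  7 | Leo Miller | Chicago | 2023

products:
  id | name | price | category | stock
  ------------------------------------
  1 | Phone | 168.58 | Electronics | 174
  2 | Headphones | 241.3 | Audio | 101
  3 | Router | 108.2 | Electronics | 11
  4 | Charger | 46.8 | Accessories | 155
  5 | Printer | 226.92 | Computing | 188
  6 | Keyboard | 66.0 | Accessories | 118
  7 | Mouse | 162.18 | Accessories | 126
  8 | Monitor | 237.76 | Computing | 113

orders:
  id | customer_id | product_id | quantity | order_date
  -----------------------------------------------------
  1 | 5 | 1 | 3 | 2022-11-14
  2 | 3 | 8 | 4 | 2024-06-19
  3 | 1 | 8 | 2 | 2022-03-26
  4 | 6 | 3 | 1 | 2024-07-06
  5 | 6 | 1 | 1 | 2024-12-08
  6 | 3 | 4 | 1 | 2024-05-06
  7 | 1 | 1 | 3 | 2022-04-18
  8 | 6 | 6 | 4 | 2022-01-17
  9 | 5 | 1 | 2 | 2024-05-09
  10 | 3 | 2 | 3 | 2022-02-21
SELECT name, price FROM products ORDER BY price ASC LIMIT 5

Execution result:
name | price
Charger | 46.80
Keyboard | 66.00
Router | 108.20
Mouse | 162.18
Phone | 168.58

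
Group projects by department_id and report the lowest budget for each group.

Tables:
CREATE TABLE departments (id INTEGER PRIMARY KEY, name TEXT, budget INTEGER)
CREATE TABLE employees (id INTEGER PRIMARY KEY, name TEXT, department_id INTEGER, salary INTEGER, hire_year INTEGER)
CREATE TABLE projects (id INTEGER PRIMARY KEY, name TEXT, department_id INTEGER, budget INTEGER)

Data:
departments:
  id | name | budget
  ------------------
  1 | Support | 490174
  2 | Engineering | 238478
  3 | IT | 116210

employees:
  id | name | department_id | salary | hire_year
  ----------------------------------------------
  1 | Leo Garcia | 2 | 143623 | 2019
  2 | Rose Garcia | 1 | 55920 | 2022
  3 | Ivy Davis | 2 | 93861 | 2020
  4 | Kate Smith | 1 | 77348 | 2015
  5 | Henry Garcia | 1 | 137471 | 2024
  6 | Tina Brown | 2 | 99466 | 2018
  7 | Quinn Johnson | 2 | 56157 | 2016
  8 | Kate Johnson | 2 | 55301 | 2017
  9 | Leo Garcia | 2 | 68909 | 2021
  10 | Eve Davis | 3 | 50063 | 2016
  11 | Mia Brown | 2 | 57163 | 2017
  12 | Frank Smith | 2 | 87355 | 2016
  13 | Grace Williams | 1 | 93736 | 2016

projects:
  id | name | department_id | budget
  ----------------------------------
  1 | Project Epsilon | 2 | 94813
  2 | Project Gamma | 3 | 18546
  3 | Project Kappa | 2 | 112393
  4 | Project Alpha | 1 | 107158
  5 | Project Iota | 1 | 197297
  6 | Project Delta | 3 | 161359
SELECT department_id, MIN(budget) AS min_budget FROM projects GROUP BY department_id

Execution result:
department_id | min_budget
1 | 107158
2 | 94813
3 | 18546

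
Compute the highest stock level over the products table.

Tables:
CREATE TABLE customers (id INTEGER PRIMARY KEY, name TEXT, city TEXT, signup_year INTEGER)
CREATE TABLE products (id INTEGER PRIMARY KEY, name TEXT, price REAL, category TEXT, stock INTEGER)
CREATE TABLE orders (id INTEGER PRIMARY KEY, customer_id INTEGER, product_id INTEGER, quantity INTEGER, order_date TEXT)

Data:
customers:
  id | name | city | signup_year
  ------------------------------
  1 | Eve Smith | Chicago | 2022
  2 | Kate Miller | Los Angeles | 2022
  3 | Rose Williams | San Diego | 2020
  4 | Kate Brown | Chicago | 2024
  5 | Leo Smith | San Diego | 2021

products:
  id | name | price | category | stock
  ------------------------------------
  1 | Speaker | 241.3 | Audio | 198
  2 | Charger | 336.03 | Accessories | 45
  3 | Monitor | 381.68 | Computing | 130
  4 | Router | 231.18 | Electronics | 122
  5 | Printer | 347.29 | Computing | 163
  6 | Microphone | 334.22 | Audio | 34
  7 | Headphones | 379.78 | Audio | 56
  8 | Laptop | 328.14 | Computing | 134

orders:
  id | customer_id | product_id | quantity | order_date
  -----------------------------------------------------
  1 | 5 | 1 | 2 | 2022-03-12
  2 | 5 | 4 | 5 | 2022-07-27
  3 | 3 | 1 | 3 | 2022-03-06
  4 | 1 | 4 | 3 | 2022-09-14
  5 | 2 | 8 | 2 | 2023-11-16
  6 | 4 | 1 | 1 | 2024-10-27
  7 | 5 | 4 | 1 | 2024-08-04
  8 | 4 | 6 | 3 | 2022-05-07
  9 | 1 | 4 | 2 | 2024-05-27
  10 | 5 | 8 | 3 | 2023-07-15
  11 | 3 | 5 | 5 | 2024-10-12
SELECT MAX(stock) FROM products

Execution result:
198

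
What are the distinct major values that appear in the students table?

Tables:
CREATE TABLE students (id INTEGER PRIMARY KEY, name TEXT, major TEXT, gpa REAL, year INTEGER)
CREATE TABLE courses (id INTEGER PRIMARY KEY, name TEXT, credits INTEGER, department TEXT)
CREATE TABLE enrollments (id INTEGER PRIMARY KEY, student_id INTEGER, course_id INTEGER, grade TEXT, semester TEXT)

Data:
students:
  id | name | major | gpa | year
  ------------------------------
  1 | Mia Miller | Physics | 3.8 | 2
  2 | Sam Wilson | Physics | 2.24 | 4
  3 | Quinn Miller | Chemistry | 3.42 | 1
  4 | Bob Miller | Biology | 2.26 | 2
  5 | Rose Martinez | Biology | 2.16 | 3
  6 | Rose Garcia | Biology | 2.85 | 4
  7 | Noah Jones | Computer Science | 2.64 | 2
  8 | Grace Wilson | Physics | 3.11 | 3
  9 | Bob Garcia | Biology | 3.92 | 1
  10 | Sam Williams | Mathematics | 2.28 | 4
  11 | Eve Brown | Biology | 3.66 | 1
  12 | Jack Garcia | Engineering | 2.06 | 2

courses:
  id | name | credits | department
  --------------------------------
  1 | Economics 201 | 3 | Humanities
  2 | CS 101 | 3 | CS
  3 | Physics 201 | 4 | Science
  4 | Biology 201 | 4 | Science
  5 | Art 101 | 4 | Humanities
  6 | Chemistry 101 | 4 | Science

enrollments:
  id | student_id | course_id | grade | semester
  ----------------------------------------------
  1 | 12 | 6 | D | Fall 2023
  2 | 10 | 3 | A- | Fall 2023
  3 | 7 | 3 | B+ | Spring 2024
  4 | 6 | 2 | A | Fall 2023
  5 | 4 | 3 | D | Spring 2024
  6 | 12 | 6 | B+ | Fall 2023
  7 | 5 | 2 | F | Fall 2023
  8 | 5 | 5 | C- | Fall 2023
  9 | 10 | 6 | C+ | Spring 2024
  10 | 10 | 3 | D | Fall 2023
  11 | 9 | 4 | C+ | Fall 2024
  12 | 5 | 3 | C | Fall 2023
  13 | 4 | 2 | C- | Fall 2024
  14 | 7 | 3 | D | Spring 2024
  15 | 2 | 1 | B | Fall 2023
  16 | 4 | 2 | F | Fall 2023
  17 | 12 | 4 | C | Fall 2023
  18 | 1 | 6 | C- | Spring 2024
SELECT DISTINCT major FROM students

Execution result:
major
Physics
Chemistry
Biology
Computer Science
Mathematics
Engineering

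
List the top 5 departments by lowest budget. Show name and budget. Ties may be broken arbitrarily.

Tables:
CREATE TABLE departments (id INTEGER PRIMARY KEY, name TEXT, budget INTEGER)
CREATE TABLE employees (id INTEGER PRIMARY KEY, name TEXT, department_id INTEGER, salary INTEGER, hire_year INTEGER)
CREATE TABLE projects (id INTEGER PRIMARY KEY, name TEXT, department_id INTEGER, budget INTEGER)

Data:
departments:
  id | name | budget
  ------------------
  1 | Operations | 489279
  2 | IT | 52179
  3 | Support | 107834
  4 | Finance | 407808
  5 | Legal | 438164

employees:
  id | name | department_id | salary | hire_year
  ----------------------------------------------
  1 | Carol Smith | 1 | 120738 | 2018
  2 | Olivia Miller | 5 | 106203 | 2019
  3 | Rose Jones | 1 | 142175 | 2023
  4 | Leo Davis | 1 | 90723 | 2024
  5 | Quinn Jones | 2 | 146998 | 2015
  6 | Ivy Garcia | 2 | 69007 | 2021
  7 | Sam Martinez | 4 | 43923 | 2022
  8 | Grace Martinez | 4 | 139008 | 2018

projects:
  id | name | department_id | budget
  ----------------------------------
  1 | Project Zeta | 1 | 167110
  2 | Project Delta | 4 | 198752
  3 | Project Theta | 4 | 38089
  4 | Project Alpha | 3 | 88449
SELECT name, budget FROM departments ORDER BY budget ASC LIMIT 5

Execution result:
name | budget
IT | 52179
Support | 107834
Finance | 407808
Legal | 438164
Operations | 489279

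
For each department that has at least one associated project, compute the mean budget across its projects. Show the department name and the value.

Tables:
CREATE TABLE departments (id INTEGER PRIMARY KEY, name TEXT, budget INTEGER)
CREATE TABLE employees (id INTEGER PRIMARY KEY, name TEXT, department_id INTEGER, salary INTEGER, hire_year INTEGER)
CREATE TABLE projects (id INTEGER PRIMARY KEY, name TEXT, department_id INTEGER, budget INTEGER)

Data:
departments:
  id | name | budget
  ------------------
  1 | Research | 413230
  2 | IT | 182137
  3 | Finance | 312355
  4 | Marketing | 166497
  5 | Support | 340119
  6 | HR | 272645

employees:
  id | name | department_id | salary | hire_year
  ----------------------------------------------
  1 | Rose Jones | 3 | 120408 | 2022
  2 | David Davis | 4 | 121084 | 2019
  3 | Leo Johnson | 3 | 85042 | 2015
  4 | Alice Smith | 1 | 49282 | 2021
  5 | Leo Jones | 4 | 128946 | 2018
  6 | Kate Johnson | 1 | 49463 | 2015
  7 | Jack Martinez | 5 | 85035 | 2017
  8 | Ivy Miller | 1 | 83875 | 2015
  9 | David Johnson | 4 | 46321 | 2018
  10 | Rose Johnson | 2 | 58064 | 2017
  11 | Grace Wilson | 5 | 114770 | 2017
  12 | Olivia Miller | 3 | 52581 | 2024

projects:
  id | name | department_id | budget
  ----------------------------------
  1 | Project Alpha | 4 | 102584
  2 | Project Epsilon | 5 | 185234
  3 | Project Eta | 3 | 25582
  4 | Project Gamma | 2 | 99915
SELECT p.name, AVG(c.budget) AS avg_budget FROM projects c JOIN departments p ON c.department_id = p.id GROUP BY p.id, p.name

Execution result:
name | avg_budget
IT | 99915.00
Finance | 25582.00
Marketing | 102584.00
Support | 185234.00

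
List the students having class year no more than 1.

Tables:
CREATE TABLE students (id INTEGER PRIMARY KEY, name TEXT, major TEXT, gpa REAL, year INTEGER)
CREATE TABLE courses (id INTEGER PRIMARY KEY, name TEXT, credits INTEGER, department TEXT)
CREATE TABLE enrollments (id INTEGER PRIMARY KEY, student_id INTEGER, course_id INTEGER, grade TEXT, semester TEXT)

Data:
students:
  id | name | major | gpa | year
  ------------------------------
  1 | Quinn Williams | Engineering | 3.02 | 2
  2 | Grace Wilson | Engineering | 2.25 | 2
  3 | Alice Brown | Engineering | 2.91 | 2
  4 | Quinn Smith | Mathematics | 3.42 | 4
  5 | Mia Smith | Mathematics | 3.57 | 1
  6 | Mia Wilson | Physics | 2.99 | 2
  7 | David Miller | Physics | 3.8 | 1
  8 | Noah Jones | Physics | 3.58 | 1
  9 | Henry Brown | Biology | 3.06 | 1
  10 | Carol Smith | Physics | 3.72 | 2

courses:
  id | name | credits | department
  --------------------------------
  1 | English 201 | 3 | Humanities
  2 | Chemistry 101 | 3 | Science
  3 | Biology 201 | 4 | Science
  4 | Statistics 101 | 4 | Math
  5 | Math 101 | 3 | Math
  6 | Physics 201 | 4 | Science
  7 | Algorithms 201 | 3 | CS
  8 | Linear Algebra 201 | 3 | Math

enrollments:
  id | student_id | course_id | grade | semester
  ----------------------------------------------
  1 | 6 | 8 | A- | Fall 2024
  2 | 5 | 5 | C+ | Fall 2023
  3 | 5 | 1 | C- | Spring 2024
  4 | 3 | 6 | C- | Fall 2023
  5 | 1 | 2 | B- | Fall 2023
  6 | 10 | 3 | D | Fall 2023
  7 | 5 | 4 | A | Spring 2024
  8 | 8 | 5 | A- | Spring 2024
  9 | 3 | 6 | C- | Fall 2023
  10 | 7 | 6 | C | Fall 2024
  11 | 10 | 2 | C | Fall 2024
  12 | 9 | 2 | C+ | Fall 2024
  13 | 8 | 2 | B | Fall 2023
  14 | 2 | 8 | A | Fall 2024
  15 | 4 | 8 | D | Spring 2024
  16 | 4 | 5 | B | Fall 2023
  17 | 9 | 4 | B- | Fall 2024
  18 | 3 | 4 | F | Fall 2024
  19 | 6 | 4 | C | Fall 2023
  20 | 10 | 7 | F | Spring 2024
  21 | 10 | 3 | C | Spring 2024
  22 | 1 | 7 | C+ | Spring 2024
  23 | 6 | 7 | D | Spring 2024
SELECT name, year FROM students WHERE year <= 1

Execution result:
name | year
Mia Smith | 1
David Miller | 1
Noah Jones | 1
Henry Brown | 1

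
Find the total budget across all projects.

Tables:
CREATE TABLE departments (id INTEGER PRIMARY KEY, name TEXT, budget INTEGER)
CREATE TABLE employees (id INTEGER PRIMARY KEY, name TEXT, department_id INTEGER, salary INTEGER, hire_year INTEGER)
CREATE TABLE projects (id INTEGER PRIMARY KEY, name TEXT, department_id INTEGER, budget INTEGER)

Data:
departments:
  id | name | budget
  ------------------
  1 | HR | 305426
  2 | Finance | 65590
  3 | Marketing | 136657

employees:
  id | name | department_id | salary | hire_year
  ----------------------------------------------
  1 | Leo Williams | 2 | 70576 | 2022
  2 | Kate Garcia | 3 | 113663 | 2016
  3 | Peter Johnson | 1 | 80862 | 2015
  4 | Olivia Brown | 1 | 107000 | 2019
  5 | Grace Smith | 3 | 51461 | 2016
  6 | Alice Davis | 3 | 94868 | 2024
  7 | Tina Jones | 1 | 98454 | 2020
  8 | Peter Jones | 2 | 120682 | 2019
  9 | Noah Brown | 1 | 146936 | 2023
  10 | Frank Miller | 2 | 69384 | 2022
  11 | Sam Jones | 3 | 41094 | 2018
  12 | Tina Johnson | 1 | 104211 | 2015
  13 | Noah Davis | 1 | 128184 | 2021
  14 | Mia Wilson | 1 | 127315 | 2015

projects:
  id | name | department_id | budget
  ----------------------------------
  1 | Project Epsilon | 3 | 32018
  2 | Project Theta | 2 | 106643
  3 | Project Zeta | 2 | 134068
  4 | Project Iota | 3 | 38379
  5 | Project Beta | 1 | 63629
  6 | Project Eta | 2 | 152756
SELECT SUM(budget) FROM projects

Execution result:
527493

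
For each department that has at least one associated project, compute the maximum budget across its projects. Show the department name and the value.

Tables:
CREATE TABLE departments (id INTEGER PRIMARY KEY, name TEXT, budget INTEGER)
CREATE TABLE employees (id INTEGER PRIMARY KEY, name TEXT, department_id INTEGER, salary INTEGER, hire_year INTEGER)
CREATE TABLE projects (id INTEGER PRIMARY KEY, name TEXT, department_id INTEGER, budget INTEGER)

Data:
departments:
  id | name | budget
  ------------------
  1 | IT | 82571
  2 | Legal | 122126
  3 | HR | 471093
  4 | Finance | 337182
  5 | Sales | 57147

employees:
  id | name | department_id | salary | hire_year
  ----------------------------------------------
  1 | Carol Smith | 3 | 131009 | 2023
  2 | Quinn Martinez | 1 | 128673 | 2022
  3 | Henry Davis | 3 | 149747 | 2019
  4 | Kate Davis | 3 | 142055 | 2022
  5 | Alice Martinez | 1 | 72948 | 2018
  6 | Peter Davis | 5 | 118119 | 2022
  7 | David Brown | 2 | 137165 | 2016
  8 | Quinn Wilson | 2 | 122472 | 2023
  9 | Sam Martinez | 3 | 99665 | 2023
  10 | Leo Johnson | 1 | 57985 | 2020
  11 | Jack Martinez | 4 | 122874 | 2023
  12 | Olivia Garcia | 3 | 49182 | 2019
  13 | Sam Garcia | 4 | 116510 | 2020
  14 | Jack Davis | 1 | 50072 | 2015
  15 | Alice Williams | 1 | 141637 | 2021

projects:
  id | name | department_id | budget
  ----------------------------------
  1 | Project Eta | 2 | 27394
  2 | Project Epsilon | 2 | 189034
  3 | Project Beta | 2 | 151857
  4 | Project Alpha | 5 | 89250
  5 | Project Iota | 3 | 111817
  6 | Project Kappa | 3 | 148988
SELECT p.name, MAX(c.budget) AS max_budget FROM projects c JOIN departments p ON c.department_id = p.id GROUP BY p.id, p.name

Execution result:
name | max_budget
Legal | 189034
HR | 148988
Sales | 89250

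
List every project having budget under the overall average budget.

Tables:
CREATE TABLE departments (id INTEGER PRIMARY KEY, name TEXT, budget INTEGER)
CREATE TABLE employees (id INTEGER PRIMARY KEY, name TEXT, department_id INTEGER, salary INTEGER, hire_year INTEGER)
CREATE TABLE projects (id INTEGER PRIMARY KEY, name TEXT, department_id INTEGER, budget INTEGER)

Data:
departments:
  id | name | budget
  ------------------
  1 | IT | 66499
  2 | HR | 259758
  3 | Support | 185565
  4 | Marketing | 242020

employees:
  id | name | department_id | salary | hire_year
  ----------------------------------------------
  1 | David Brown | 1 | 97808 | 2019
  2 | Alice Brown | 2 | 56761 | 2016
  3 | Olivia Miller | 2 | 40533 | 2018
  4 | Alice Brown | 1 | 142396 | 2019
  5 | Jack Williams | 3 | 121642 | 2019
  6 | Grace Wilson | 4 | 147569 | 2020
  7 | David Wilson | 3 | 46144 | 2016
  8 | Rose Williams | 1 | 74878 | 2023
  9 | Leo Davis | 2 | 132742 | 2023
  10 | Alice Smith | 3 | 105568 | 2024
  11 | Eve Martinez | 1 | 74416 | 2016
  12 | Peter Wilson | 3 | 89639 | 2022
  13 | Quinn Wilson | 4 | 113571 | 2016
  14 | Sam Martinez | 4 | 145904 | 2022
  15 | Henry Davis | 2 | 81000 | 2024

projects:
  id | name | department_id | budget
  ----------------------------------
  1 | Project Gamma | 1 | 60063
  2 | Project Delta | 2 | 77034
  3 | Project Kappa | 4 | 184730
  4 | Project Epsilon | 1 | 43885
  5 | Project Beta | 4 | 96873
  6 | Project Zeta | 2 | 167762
SELECT name, budget FROM projects WHERE budget < (SELECT AVG(budget) FROM projects)

Execution result:
name | budget
Project Gamma | 60063
Project Delta | 77034
Project Epsilon | 43885
Project Beta | 96873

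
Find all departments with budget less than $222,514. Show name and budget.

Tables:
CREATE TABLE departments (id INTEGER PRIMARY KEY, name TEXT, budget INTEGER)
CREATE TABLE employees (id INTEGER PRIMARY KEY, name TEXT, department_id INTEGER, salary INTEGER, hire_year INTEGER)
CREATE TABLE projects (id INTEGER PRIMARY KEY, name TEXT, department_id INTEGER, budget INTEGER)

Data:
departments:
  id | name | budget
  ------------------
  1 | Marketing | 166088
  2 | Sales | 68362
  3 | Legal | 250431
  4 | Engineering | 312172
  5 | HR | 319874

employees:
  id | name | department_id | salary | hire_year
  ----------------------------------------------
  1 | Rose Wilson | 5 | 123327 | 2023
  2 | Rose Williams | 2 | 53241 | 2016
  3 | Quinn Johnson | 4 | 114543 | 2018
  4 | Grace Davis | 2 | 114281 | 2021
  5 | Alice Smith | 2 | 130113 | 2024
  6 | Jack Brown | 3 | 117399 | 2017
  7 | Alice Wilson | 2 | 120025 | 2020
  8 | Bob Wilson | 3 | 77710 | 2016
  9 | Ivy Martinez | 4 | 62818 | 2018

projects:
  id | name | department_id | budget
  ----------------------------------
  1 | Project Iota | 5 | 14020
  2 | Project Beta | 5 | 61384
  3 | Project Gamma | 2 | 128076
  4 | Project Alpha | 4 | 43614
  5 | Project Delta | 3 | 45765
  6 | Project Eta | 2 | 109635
SELECT name, budget FROM departments WHERE budget < 222514

Execution result:
name | budget
Marketing | 166088
Sales | 68362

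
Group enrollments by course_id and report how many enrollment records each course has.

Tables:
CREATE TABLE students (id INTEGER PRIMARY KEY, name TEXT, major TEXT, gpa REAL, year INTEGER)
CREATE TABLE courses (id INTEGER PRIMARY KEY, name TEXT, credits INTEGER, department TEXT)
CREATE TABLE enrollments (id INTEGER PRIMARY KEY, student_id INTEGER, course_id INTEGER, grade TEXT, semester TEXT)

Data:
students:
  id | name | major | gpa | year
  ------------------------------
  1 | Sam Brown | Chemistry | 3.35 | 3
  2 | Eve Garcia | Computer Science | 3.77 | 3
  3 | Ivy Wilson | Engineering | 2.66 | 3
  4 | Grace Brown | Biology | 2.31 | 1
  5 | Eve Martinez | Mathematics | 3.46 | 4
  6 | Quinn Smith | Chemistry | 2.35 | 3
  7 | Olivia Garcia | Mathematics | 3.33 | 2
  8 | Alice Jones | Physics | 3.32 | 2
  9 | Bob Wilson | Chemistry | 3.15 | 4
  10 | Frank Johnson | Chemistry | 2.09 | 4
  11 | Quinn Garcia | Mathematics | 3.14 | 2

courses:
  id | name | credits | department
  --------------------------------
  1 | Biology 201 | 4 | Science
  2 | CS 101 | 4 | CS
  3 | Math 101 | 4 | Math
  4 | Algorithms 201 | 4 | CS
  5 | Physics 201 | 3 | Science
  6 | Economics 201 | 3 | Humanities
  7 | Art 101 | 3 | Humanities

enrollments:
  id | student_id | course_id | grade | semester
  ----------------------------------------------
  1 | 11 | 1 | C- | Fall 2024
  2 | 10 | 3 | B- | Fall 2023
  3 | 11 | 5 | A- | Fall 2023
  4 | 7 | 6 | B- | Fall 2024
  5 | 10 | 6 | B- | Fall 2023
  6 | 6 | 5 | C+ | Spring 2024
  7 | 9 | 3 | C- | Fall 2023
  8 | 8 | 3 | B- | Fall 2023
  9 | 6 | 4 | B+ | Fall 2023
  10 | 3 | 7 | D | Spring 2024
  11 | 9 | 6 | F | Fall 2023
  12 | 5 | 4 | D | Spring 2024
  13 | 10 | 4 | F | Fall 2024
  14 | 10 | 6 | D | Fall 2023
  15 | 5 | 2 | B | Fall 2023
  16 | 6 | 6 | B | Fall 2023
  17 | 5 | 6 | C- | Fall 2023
SELECT course_id, COUNT(*) AS enrollment_count FROM enrollments GROUP BY course_id

Execution result:
course_id | enrollment_count
1 | 1
2 | 1
3 | 3
4 | 3
5 | 2
6 | 6
7 | 1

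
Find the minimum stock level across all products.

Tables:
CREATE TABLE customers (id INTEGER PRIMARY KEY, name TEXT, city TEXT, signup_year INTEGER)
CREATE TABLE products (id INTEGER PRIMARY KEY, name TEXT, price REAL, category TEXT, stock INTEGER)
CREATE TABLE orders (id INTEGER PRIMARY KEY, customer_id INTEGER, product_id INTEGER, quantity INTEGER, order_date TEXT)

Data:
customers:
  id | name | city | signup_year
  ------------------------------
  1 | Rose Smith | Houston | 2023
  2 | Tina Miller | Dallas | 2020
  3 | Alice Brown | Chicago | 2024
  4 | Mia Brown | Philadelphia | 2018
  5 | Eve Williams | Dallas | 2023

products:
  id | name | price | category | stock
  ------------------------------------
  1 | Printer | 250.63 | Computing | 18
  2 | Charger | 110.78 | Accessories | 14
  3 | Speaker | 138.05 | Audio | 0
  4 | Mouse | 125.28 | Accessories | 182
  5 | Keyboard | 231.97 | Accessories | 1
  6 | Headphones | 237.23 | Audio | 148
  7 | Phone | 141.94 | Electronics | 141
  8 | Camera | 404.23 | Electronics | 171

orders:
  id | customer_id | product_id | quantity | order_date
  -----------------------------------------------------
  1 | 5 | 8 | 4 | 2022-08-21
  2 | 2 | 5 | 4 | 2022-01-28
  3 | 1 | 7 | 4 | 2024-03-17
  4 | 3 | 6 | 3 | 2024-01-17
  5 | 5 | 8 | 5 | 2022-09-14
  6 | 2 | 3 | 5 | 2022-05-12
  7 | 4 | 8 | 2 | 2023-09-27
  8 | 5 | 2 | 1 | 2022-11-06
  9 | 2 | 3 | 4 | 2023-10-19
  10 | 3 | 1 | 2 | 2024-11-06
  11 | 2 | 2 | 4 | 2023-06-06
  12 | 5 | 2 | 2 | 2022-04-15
SELECT MIN(stock) FROM products

Execution result:
0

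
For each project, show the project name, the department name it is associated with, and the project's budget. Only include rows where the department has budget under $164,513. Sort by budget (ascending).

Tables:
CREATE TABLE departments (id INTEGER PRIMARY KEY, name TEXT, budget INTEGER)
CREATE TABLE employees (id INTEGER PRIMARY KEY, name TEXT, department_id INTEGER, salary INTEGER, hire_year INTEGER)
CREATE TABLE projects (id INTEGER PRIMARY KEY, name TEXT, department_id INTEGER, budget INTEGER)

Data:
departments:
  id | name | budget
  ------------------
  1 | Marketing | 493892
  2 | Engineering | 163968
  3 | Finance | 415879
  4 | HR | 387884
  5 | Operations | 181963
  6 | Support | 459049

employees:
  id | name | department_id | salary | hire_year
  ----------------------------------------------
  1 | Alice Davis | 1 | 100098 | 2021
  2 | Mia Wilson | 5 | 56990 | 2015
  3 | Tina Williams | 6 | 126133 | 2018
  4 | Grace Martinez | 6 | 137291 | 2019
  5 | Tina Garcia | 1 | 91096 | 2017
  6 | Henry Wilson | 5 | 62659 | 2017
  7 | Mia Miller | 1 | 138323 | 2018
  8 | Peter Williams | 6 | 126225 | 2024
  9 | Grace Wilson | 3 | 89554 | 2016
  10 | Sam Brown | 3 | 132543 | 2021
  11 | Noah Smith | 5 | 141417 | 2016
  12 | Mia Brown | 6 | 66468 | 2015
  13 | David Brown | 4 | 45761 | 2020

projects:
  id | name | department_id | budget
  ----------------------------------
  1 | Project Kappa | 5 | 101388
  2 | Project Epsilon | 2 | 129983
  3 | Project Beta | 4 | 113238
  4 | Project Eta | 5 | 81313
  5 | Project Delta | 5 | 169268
SELECT c.name, p.name AS department, c.budget FROM projects c JOIN departments p ON c.department_id = p.id WHERE p.budget < 164513 ORDER BY c.budget ASC

Execution result:
name | department | budget
Project Epsilon | Engineering | 129983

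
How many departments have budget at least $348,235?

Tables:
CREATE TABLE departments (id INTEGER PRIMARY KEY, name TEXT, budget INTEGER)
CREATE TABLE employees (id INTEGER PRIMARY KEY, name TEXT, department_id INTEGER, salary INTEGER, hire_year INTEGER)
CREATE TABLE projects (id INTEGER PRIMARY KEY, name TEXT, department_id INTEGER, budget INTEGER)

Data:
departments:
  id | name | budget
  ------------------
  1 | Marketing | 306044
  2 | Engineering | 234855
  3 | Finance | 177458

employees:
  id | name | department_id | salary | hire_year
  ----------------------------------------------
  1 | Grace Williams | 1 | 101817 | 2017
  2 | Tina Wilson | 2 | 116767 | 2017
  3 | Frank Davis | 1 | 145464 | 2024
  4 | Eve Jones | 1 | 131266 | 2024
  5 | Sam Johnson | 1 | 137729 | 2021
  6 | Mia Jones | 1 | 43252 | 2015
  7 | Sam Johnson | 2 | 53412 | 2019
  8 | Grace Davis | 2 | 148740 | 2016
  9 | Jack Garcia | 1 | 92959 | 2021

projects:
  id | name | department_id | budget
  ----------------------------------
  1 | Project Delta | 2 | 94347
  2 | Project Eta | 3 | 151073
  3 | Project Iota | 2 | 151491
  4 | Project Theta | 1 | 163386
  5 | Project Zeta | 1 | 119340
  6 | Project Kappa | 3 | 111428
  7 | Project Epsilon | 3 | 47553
SELECT COUNT(*) FROM departments WHERE budget >= 348235

Execution result:
0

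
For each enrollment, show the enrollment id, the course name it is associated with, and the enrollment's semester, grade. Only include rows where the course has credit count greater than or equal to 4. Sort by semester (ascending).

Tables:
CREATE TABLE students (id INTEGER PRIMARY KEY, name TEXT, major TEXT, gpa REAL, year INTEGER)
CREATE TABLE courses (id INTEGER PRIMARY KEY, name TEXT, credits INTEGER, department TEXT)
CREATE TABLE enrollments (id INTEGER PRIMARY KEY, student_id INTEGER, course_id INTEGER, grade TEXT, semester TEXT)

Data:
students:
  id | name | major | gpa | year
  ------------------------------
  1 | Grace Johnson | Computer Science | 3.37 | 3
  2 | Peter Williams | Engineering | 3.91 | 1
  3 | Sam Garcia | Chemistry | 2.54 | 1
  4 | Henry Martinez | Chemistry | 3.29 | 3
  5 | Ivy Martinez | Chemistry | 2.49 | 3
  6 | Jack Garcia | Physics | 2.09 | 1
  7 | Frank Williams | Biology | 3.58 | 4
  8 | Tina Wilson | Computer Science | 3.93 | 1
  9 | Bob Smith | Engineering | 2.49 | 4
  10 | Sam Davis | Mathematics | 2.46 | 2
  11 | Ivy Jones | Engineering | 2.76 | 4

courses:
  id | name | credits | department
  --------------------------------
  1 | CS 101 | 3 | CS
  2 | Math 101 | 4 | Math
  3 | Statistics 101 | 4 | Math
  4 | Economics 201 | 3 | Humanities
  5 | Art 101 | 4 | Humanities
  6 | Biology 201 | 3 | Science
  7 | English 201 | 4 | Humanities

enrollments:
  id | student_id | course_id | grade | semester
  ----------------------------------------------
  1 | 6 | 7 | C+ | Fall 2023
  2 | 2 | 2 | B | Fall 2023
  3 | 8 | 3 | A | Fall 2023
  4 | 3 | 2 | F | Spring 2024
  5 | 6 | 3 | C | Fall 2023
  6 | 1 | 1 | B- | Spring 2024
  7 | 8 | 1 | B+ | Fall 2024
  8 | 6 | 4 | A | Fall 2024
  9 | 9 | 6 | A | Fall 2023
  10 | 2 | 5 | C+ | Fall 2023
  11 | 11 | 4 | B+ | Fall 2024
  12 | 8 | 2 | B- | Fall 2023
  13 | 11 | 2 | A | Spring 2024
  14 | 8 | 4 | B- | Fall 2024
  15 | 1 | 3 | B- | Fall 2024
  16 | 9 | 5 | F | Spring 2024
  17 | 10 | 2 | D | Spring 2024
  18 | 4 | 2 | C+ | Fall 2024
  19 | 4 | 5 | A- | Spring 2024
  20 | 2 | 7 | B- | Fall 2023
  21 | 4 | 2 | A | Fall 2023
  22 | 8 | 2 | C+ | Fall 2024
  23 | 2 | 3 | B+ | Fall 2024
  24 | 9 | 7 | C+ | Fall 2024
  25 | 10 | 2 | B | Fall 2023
SELECT c.id, p.name AS course, c.semester, c.grade FROM enrollments c JOIN courses p ON c.course_id = p.id WHERE p.credits >= 4 ORDER BY c.semester ASC

Execution result:
id | course | semester | grade
1 | English 201 | Fall 2023 | C+
2 | Math 101 | Fall 2023 | B
3 | Statistics 101 | Fall 2023 | A
5 | Statistics 101 | Fall 2023 | C
10 | Art 101 | Fall 2023 | C+
12 | Math 101 | Fall 2023 | B-
20 | English 201 | Fall 2023 | B-
21 | Math 101 | Fall 2023 | A
25 | Math 101 | Fall 2023 | B
15 | Statistics 101 | Fall 2024 | B-
18 | Math 101 | Fall 2024 | C+
22 | Math 101 | Fall 2024 | C+
23 | Statistics 101 | Fall 2024 | B+
24 | English 201 | Fall 2024 | C+
4 | Math 101 | Spring 2024 | F
13 | Math 101 | Spring 2024 | A
16 | Art 101 | Spring 2024 | F
17 | Math 101 | Spring 2024 | D
19 | Art 101 | Spring 2024 | A-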